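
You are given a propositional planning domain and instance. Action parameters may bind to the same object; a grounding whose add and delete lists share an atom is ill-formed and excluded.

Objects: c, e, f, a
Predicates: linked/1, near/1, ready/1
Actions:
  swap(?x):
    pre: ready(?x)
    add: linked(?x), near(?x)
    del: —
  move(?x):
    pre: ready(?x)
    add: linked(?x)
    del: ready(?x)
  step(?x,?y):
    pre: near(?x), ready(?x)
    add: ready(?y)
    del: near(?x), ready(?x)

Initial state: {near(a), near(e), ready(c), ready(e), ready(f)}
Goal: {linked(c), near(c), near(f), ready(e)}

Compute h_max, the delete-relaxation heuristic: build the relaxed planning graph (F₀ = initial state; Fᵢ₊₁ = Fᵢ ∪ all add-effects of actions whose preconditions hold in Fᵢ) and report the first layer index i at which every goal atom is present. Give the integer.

1

F0 = init (5 atoms)
F1 = F0 ∪ {linked(c), linked(e), linked(f), near(c), near(f), ready(a)}  (11 atoms)
goal ⊆ F1  ⇒  h_max = 1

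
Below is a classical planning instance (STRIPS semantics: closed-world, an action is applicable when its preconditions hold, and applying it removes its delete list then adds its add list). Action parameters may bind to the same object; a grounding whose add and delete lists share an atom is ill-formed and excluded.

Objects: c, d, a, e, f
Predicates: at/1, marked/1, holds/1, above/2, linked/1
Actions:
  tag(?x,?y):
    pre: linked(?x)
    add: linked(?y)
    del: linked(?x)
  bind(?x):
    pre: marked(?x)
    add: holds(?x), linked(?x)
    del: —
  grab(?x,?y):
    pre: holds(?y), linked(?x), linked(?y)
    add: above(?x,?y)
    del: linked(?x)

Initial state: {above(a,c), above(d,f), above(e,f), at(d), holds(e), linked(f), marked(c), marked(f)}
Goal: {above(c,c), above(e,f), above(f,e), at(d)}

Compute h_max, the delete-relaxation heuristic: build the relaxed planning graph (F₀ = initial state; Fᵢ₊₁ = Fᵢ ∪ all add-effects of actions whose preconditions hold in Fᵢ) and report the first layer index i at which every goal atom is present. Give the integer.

F0 = init (8 atoms)
F1 = F0 ∪ {holds(c), holds(f), linked(a), linked(c), linked(d), linked(e)}  (14 atoms)
F2 = F1 ∪ {above(a,e), above(a,f), above(c,c), above(c,e), above(c,f), above(d,c), above(d,e), above(e,c), above(e,e), above(f,c), above(f,e), above(f,f)}  (26 atoms)
goal ⊆ F2  ⇒  h_max = 2

2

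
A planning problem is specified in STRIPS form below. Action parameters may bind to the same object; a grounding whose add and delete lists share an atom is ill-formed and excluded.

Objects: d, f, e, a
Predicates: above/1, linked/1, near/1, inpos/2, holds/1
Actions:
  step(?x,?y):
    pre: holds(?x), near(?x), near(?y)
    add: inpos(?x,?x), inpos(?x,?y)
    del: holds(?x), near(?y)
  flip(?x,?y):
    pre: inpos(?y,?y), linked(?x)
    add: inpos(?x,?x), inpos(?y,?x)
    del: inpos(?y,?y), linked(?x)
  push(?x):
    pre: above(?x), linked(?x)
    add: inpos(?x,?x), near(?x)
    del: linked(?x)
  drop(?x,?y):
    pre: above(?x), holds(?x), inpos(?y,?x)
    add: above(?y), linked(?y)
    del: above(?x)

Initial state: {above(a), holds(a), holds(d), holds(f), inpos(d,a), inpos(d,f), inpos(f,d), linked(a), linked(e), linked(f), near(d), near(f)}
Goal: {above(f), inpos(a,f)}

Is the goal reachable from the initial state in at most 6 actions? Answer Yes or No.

Yes

1. step(f,d)  →  {above(a), holds(a), holds(d), inpos(d,a), inpos(d,f), inpos(f,d), inpos(f,f), linked(a), linked(e), linked(f), near(f)}
2. flip(a,f)  →  {above(a), holds(a), holds(d), inpos(a,a), inpos(d,a), inpos(d,f), inpos(f,a), inpos(f,d), linked(e), linked(f), near(f)}
3. flip(f,a)  →  {above(a), holds(a), holds(d), inpos(a,f), inpos(d,a), inpos(d,f), inpos(f,a), inpos(f,d), inpos(f,f), linked(e), near(f)}
4. drop(a,f)  →  {above(f), holds(a), holds(d), inpos(a,f), inpos(d,a), inpos(d,f), inpos(f,a), inpos(f,d), inpos(f,f), linked(e), linked(f), near(f)}
optimal plan length = 4; 4 ≤ 6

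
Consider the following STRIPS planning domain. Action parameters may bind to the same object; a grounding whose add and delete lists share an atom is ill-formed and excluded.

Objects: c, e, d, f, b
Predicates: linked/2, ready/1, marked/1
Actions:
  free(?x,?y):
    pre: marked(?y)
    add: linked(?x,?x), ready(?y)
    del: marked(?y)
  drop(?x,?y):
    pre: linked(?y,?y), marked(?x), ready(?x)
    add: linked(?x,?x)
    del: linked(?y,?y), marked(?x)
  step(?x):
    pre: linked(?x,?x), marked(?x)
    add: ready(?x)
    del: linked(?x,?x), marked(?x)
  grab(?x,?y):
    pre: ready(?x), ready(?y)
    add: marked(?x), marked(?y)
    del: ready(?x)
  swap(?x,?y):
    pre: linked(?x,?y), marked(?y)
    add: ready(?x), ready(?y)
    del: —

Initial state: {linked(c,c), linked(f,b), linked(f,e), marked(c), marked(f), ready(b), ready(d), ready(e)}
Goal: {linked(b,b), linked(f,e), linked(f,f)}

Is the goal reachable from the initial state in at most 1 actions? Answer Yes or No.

1. free(f,c)  →  {linked(c,c), linked(f,b), linked(f,e), linked(f,f), marked(f), ready(b), ready(c), ready(d), ready(e)}
2. free(b,f)  →  {linked(b,b), linked(c,c), linked(f,b), linked(f,e), linked(f,f), ready(b), ready(c), ready(d), ready(e), ready(f)}
optimal plan length = 2; 2 > 1

No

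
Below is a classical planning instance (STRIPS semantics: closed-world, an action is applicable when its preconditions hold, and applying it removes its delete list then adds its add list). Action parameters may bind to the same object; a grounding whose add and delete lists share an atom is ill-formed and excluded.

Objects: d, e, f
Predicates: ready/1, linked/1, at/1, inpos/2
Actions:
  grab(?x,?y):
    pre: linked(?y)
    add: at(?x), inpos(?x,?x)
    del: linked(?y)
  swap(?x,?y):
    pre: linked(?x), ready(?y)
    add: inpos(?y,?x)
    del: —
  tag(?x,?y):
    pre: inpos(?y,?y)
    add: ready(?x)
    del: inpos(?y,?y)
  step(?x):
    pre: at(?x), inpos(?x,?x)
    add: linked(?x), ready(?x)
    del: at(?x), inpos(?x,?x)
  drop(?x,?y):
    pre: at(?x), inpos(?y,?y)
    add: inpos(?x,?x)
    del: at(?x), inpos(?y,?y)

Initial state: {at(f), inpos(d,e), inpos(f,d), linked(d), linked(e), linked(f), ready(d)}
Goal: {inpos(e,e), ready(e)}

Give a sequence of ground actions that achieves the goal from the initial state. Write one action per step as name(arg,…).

1. grab(d,d)  →  {at(d), at(f), inpos(d,d), inpos(d,e), inpos(f,d), linked(e), linked(f), ready(d)}
2. grab(e,e)  →  {at(d), at(e), at(f), inpos(d,d), inpos(d,e), inpos(e,e), inpos(f,d), linked(f), ready(d)}
3. tag(e,d)  →  {at(d), at(e), at(f), inpos(d,e), inpos(e,e), inpos(f,d), linked(f), ready(d), ready(e)}

grab(d,d); grab(e,e); tag(e,d)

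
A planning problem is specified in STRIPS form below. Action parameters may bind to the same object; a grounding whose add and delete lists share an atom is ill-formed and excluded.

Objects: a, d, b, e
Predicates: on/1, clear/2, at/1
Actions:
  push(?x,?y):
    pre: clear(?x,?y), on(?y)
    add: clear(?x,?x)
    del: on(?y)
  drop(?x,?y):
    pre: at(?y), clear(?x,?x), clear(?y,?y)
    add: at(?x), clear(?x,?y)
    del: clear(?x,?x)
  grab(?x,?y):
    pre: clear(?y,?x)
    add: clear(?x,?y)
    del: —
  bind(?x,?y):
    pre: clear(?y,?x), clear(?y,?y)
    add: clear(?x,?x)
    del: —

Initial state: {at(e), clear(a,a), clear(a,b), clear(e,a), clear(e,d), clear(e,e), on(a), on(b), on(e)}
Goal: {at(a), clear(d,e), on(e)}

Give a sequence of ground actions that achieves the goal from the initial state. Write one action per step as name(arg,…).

drop(a,e); grab(d,e)

1. drop(a,e)  →  {at(a), at(e), clear(a,b), clear(a,e), clear(e,a), clear(e,d), clear(e,e), on(a), on(b), on(e)}
2. grab(d,e)  →  {at(a), at(e), clear(a,b), clear(a,e), clear(d,e), clear(e,a), clear(e,d), clear(e,e), on(a), on(b), on(e)}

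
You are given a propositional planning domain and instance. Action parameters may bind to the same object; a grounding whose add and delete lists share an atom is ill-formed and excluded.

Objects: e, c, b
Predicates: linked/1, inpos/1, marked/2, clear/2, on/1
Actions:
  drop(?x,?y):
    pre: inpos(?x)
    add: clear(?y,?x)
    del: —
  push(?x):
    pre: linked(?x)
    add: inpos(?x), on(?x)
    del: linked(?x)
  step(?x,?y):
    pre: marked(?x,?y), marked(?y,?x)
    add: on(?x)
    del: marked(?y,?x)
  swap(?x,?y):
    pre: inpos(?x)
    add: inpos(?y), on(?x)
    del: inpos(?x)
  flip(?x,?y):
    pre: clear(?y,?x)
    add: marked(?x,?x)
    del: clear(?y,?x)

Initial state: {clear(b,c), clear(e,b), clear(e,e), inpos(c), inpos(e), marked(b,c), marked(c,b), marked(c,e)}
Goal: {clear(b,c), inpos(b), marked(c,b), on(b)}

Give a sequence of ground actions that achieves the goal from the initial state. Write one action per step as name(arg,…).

1. swap(e,b)  →  {clear(b,c), clear(e,b), clear(e,e), inpos(b), inpos(c), marked(b,c), marked(c,b), marked(c,e), on(e)}
2. swap(b,e)  →  {clear(b,c), clear(e,b), clear(e,e), inpos(c), inpos(e), marked(b,c), marked(c,b), marked(c,e), on(b), on(e)}
3. swap(e,b)  →  {clear(b,c), clear(e,b), clear(e,e), inpos(b), inpos(c), marked(b,c), marked(c,b), marked(c,e), on(b), on(e)}

swap(e,b); swap(b,e); swap(e,b)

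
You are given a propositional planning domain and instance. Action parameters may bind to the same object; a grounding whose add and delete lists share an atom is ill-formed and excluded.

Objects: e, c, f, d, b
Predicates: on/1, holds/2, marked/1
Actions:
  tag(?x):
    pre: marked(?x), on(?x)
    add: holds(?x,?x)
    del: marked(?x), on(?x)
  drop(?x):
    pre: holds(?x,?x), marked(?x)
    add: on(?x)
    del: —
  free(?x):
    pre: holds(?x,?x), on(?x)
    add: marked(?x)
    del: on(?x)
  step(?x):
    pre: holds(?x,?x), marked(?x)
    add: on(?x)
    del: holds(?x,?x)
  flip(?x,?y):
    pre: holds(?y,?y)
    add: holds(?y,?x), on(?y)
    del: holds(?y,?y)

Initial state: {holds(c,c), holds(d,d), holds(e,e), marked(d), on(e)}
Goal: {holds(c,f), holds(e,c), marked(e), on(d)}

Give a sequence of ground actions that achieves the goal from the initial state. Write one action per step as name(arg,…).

drop(d); free(e); flip(c,e); flip(f,c)

1. drop(d)  →  {holds(c,c), holds(d,d), holds(e,e), marked(d), on(d), on(e)}
2. free(e)  →  {holds(c,c), holds(d,d), holds(e,e), marked(d), marked(e), on(d)}
3. flip(c,e)  →  {holds(c,c), holds(d,d), holds(e,c), marked(d), marked(e), on(d), on(e)}
4. flip(f,c)  →  {holds(c,f), holds(d,d), holds(e,c), marked(d), marked(e), on(c), on(d), on(e)}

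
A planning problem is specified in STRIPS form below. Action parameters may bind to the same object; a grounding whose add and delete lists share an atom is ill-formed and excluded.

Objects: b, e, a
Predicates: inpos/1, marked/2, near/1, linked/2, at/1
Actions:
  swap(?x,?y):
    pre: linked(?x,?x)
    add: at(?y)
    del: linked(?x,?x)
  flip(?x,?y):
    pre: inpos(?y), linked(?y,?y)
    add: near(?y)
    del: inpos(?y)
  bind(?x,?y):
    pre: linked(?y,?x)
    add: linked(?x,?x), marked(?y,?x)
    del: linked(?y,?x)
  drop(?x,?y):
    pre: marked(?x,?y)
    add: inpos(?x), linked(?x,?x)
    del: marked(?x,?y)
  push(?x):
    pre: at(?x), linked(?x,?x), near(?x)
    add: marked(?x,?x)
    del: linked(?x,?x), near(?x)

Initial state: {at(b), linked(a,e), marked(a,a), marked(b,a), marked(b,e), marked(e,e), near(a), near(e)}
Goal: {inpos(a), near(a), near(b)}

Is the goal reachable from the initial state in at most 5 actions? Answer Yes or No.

Yes

1. drop(b,e)  →  {at(b), inpos(b), linked(a,e), linked(b,b), marked(a,a), marked(b,a), marked(e,e), near(a), near(e)}
2. flip(b,b)  →  {at(b), linked(a,e), linked(b,b), marked(a,a), marked(b,a), marked(e,e), near(a), near(b), near(e)}
3. drop(a,a)  →  {at(b), inpos(a), linked(a,a), linked(a,e), linked(b,b), marked(b,a), marked(e,e), near(a), near(b), near(e)}
optimal plan length = 3; 3 ≤ 5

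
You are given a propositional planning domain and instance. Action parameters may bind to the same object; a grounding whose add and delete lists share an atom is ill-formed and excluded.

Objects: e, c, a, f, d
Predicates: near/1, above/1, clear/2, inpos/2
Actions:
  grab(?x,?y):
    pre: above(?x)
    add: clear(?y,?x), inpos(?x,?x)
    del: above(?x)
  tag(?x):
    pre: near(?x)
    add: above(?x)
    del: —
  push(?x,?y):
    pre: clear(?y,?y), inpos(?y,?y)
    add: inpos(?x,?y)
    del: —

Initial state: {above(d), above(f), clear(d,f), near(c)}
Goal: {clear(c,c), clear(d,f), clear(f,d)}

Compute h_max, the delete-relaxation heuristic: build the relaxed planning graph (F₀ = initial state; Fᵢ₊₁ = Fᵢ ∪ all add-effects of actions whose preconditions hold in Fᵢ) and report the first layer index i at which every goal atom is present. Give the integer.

F0 = init (4 atoms)
F1 = F0 ∪ {above(c), clear(a,d), clear(a,f), clear(c,d), clear(c,f), clear(d,d), clear(e,d), clear(e,f), clear(f,d), clear(f,f), inpos(d,d), inpos(f,f)}  (16 atoms)
F2 = F1 ∪ {clear(a,c), clear(c,c), clear(d,c), clear(e,c), clear(f,c), inpos(a,d), inpos(a,f), inpos(c,c), inpos(c,d), inpos(c,f), inpos(d,f), inpos(e,d), inpos(e,f), inpos(f,d)}  (30 atoms)
goal ⊆ F2  ⇒  h_max = 2

2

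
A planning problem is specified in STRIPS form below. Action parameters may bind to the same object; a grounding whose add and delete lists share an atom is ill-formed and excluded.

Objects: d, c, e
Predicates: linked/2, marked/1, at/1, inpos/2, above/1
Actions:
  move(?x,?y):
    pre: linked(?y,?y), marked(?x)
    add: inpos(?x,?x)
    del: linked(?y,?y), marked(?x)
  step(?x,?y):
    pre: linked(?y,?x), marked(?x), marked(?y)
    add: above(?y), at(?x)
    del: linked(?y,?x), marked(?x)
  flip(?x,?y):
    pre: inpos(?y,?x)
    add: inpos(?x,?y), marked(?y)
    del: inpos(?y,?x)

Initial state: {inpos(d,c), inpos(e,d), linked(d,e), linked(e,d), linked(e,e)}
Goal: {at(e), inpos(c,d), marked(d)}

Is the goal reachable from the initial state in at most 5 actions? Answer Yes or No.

Yes

1. flip(d,e)  →  {inpos(d,c), inpos(d,e), linked(d,e), linked(e,d), linked(e,e), marked(e)}
2. step(e,e)  →  {above(e), at(e), inpos(d,c), inpos(d,e), linked(d,e), linked(e,d)}
3. flip(c,d)  →  {above(e), at(e), inpos(c,d), inpos(d,e), linked(d,e), linked(e,d), marked(d)}
optimal plan length = 3; 3 ≤ 5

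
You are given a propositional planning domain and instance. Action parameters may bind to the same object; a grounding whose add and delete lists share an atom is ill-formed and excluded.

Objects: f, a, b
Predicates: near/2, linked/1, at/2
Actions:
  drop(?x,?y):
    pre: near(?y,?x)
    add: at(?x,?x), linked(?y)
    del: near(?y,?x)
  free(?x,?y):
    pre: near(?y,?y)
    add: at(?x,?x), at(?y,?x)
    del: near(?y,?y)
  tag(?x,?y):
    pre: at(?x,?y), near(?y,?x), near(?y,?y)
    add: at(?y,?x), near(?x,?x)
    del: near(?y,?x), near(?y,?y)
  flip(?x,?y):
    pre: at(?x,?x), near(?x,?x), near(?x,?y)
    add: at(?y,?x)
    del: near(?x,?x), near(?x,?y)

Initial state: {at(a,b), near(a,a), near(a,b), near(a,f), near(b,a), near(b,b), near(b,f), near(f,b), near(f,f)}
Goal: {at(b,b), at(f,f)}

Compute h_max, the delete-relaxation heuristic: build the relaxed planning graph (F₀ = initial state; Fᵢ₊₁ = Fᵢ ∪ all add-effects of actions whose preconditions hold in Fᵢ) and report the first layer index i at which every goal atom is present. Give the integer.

1

F0 = init (9 atoms)
F1 = F0 ∪ {at(a,a), at(a,f), at(b,a), at(b,b), at(b,f), at(f,a), at(f,b), at(f,f), linked(a), linked(b), linked(f)}  (20 atoms)
goal ⊆ F1  ⇒  h_max = 1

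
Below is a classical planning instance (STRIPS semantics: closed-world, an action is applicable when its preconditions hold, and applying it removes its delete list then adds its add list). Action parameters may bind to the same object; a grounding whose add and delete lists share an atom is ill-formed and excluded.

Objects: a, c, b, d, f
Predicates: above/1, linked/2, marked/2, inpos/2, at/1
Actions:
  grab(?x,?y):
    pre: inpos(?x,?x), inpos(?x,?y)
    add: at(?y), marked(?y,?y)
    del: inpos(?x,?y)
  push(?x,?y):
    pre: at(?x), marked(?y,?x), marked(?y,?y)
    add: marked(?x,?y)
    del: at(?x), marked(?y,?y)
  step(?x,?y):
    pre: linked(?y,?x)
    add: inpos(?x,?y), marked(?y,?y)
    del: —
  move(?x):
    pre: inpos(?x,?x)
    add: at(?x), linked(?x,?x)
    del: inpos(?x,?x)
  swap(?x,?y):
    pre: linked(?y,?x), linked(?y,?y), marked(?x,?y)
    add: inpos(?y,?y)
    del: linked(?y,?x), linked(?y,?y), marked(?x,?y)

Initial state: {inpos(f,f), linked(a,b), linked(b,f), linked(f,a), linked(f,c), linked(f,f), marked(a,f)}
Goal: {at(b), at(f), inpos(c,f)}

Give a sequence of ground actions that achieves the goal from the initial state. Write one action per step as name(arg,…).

1. step(c,f)  →  {inpos(c,f), inpos(f,f), linked(a,b), linked(b,f), linked(f,a), linked(f,c), linked(f,f), marked(a,f), marked(f,f)}
2. step(f,b)  →  {inpos(c,f), inpos(f,b), inpos(f,f), linked(a,b), linked(b,f), linked(f,a), linked(f,c), linked(f,f), marked(a,f), marked(b,b), marked(f,f)}
3. grab(f,b)  →  {at(b), inpos(c,f), inpos(f,f), linked(a,b), linked(b,f), linked(f,a), linked(f,c), linked(f,f), marked(a,f), marked(b,b), marked(f,f)}
4. grab(f,f)  →  {at(b), at(f), inpos(c,f), linked(a,b), linked(b,f), linked(f,a), linked(f,c), linked(f,f), marked(a,f), marked(b,b), marked(f,f)}

step(c,f); step(f,b); grab(f,b); grab(f,f)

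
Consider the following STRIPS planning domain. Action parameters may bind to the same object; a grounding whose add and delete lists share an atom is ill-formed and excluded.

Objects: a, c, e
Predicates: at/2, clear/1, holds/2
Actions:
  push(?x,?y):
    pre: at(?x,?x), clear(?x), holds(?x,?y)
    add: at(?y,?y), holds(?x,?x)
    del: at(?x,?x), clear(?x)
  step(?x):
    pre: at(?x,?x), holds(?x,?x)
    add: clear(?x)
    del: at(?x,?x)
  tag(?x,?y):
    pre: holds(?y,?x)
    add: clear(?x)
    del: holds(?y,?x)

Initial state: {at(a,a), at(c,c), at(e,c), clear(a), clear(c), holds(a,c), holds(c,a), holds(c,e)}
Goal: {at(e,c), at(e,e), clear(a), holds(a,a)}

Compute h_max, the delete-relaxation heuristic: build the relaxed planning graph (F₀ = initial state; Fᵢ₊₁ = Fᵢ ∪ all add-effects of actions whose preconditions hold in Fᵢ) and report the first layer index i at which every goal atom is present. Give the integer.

1

F0 = init (8 atoms)
F1 = F0 ∪ {at(e,e), clear(e), holds(a,a), holds(c,c)}  (12 atoms)
goal ⊆ F1  ⇒  h_max = 1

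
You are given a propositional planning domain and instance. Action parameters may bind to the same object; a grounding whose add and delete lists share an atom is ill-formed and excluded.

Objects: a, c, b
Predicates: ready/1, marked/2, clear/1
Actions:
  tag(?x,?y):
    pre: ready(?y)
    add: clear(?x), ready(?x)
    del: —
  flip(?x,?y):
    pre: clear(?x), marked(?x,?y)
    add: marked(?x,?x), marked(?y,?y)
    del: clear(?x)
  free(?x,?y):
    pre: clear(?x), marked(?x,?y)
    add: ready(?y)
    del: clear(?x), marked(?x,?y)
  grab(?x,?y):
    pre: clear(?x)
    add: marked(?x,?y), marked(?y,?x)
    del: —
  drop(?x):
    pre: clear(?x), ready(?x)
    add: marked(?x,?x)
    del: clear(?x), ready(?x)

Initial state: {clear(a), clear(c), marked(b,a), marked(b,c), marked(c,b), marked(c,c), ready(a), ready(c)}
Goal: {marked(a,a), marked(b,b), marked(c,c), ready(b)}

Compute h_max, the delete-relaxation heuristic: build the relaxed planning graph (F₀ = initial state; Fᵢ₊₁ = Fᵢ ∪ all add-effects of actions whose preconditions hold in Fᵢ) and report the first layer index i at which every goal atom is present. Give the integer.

1

F0 = init (8 atoms)
F1 = F0 ∪ {clear(b), marked(a,a), marked(a,b), marked(a,c), marked(b,b), marked(c,a), ready(b)}  (15 atoms)
goal ⊆ F1  ⇒  h_max = 1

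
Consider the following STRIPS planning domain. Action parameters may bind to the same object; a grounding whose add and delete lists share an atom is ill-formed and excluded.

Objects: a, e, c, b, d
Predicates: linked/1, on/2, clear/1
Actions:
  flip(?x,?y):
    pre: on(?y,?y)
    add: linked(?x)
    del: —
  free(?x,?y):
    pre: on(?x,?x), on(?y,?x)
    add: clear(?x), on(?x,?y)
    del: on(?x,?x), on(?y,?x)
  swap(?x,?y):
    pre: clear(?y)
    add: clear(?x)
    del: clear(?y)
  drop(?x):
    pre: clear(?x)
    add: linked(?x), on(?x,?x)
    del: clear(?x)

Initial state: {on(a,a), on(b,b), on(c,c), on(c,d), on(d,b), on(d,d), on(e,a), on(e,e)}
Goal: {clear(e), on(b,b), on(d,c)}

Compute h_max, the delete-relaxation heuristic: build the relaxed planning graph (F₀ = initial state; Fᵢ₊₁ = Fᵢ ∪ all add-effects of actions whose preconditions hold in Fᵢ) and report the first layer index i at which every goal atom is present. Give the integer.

2

F0 = init (8 atoms)
F1 = F0 ∪ {clear(a), clear(b), clear(d), linked(a), linked(b), linked(c), linked(d), linked(e), on(a,e), on(b,d), on(d,c)}  (19 atoms)
F2 = F1 ∪ {clear(c), clear(e)}  (21 atoms)
goal ⊆ F2  ⇒  h_max = 2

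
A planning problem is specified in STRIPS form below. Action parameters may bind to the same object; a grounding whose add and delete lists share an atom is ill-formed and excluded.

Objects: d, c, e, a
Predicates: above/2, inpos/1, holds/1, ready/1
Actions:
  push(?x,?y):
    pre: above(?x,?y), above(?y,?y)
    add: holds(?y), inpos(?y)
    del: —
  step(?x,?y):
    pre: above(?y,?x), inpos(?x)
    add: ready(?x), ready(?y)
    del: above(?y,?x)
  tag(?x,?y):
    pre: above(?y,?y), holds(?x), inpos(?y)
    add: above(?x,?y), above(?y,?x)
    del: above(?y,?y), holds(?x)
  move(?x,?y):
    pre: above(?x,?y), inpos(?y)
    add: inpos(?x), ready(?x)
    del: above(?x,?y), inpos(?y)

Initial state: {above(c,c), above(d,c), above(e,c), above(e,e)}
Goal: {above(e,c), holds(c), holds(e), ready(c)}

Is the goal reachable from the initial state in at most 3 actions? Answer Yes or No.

Yes

1. push(d,c)  →  {above(c,c), above(d,c), above(e,c), above(e,e), holds(c), inpos(c)}
2. push(e,e)  →  {above(c,c), above(d,c), above(e,c), above(e,e), holds(c), holds(e), inpos(c), inpos(e)}
3. step(c,d)  →  {above(c,c), above(e,c), above(e,e), holds(c), holds(e), inpos(c), inpos(e), ready(c), ready(d)}
optimal plan length = 3; 3 ≤ 3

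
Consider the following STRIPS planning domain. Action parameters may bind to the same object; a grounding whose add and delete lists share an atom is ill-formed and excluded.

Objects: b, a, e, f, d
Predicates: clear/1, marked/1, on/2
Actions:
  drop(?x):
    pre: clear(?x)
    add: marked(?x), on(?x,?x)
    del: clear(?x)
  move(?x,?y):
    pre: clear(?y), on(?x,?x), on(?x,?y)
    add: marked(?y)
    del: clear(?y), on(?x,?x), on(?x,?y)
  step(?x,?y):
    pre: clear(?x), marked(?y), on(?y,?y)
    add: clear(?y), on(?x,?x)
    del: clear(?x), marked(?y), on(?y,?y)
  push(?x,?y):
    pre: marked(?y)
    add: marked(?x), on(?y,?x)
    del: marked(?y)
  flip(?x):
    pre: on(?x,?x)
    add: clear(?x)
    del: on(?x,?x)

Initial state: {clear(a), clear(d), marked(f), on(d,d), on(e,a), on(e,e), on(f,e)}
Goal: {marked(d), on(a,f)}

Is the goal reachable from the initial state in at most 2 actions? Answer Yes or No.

1. drop(a)  →  {clear(d), marked(a), marked(f), on(a,a), on(d,d), on(e,a), on(e,e), on(f,e)}
2. drop(d)  →  {marked(a), marked(d), marked(f), on(a,a), on(d,d), on(e,a), on(e,e), on(f,e)}
3. push(f,a)  →  {marked(d), marked(f), on(a,a), on(a,f), on(d,d), on(e,a), on(e,e), on(f,e)}
optimal plan length = 3; 3 > 2

No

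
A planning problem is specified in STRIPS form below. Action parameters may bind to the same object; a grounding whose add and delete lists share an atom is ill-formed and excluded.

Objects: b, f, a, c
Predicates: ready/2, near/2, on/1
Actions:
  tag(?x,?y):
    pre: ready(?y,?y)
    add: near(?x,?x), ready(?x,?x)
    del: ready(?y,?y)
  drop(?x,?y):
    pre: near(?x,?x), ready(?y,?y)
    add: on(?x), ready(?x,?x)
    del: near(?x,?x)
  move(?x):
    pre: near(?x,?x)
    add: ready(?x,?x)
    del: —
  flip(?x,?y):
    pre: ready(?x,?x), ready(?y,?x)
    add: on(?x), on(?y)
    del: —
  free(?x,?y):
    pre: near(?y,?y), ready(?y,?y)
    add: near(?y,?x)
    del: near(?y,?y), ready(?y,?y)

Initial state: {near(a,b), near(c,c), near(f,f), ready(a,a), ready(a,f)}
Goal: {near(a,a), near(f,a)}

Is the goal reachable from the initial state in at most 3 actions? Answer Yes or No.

1. tag(b,a)  →  {near(a,b), near(b,b), near(c,c), near(f,f), ready(a,f), ready(b,b)}
2. tag(a,b)  →  {near(a,a), near(a,b), near(b,b), near(c,c), near(f,f), ready(a,a), ready(a,f)}
3. tag(f,a)  →  {near(a,a), near(a,b), near(b,b), near(c,c), near(f,f), ready(a,f), ready(f,f)}
4. free(a,f)  →  {near(a,a), near(a,b), near(b,b), near(c,c), near(f,a), ready(a,f)}
optimal plan length = 4; 4 > 3

No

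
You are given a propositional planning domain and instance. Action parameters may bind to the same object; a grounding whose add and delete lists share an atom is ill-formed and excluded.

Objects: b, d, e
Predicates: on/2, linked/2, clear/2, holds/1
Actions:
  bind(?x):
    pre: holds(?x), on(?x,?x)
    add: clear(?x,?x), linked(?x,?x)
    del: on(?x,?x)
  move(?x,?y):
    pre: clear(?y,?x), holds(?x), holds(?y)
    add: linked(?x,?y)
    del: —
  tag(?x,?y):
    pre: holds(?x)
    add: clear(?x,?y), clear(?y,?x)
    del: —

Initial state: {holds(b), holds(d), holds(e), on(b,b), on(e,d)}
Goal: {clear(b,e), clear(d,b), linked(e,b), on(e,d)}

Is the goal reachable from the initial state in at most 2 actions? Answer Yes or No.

1. tag(b,d)  →  {clear(b,d), clear(d,b), holds(b), holds(d), holds(e), on(b,b), on(e,d)}
2. tag(b,e)  →  {clear(b,d), clear(b,e), clear(d,b), clear(e,b), holds(b), holds(d), holds(e), on(b,b), on(e,d)}
3. move(e,b)  →  {clear(b,d), clear(b,e), clear(d,b), clear(e,b), holds(b), holds(d), holds(e), linked(e,b), on(b,b), on(e,d)}
optimal plan length = 3; 3 > 2

No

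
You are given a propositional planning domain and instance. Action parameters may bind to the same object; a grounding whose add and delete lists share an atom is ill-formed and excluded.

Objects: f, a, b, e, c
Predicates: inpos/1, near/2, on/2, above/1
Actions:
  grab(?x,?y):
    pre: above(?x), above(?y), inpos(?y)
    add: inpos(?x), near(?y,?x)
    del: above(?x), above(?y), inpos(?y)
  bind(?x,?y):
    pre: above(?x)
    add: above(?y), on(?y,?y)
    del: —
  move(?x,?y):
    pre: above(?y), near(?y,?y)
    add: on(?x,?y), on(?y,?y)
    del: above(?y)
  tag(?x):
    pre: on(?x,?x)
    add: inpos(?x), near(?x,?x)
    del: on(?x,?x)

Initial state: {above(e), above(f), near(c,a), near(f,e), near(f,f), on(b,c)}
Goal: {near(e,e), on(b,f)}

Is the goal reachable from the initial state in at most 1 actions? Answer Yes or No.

No

1. bind(f,e)  →  {above(e), above(f), near(c,a), near(f,e), near(f,f), on(b,c), on(e,e)}
2. move(b,f)  →  {above(e), near(c,a), near(f,e), near(f,f), on(b,c), on(b,f), on(e,e), on(f,f)}
3. tag(e)  →  {above(e), inpos(e), near(c,a), near(e,e), near(f,e), near(f,f), on(b,c), on(b,f), on(f,f)}
optimal plan length = 3; 3 > 1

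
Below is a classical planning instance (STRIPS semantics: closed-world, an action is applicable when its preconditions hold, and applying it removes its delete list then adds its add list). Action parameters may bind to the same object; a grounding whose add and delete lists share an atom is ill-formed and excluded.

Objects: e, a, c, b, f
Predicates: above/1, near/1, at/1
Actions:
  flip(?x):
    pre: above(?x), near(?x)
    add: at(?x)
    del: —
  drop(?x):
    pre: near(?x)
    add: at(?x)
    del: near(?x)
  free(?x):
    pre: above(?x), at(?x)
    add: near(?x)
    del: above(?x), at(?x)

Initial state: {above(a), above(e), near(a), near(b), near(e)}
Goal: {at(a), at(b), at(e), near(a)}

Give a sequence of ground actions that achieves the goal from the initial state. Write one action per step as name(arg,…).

1. flip(e)  →  {above(a), above(e), at(e), near(a), near(b), near(e)}
2. flip(a)  →  {above(a), above(e), at(a), at(e), near(a), near(b), near(e)}
3. drop(b)  →  {above(a), above(e), at(a), at(b), at(e), near(a), near(e)}

flip(e); flip(a); drop(b)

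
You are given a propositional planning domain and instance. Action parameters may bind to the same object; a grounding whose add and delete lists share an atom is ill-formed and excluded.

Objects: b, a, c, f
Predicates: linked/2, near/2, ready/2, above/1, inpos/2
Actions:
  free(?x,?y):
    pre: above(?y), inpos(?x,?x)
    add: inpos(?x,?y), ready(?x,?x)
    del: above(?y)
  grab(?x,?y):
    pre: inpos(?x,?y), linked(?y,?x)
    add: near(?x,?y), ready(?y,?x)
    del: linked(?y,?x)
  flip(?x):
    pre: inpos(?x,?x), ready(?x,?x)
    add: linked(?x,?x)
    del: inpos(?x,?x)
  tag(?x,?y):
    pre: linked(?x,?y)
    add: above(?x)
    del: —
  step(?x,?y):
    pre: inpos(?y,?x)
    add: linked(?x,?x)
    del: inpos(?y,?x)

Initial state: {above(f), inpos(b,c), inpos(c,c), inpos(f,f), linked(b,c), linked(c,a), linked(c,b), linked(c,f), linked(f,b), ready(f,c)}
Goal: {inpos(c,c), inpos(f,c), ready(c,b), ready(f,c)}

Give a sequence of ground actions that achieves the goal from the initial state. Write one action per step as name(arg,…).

1. grab(b,c)  →  {above(f), inpos(b,c), inpos(c,c), inpos(f,f), linked(b,c), linked(c,a), linked(c,f), linked(f,b), near(b,c), ready(c,b), ready(f,c)}
2. tag(c,a)  →  {above(c), above(f), inpos(b,c), inpos(c,c), inpos(f,f), linked(b,c), linked(c,a), linked(c,f), linked(f,b), near(b,c), ready(c,b), ready(f,c)}
3. free(f,c)  →  {above(f), inpos(b,c), inpos(c,c), inpos(f,c), inpos(f,f), linked(b,c), linked(c,a), linked(c,f), linked(f,b), near(b,c), ready(c,b), ready(f,c), ready(f,f)}

grab(b,c); tag(c,a); free(f,c)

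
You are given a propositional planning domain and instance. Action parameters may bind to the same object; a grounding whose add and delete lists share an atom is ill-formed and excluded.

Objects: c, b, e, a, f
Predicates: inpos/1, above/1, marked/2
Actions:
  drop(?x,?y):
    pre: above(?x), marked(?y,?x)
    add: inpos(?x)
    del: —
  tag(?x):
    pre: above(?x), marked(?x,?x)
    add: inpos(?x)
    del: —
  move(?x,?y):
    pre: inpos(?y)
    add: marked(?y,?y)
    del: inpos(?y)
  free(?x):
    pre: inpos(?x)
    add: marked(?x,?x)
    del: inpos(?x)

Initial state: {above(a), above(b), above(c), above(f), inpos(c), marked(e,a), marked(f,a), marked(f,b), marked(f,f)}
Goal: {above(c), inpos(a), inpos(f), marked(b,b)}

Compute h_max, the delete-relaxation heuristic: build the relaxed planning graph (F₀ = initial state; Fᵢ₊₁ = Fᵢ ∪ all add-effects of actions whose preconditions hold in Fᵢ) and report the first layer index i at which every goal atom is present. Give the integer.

F0 = init (9 atoms)
F1 = F0 ∪ {inpos(a), inpos(b), inpos(f), marked(c,c)}  (13 atoms)
F2 = F1 ∪ {marked(a,a), marked(b,b)}  (15 atoms)
goal ⊆ F2  ⇒  h_max = 2

2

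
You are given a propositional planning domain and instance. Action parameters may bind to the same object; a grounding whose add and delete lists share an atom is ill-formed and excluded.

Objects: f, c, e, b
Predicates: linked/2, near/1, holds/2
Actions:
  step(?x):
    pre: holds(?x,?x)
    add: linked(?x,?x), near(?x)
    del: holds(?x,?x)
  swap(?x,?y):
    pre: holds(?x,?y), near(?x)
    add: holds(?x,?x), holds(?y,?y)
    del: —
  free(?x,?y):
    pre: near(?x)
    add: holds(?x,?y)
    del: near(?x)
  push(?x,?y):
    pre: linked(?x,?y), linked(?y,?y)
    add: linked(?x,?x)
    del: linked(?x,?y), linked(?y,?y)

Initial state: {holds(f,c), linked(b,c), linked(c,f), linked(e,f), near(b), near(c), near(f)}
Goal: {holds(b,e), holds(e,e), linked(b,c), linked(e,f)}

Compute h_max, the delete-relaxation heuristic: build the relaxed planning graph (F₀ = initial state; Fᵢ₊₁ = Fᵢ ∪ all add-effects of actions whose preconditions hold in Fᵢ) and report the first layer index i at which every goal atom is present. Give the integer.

F0 = init (7 atoms)
F1 = F0 ∪ {holds(b,b), holds(b,c), holds(b,e), holds(b,f), holds(c,b), holds(c,c), holds(c,e), holds(c,f), holds(f,b), holds(f,e), holds(f,f)}  (18 atoms)
F2 = F1 ∪ {holds(e,e), linked(b,b), linked(c,c), linked(f,f)}  (22 atoms)
goal ⊆ F2  ⇒  h_max = 2

2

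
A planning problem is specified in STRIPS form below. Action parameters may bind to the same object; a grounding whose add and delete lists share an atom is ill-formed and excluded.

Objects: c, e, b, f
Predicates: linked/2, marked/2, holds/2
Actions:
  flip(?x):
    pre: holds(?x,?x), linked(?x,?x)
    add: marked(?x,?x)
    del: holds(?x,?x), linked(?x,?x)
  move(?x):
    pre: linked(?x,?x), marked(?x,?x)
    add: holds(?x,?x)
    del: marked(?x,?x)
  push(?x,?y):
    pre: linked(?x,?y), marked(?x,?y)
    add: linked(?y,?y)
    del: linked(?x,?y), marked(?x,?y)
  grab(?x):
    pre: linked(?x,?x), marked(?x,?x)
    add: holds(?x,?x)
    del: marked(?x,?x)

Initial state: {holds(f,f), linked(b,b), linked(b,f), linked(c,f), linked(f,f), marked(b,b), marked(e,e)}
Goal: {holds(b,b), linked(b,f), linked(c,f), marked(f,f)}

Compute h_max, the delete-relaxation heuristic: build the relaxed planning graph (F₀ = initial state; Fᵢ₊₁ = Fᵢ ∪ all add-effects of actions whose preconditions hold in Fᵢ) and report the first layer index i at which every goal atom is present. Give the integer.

F0 = init (7 atoms)
F1 = F0 ∪ {holds(b,b), marked(f,f)}  (9 atoms)
goal ⊆ F1  ⇒  h_max = 1

1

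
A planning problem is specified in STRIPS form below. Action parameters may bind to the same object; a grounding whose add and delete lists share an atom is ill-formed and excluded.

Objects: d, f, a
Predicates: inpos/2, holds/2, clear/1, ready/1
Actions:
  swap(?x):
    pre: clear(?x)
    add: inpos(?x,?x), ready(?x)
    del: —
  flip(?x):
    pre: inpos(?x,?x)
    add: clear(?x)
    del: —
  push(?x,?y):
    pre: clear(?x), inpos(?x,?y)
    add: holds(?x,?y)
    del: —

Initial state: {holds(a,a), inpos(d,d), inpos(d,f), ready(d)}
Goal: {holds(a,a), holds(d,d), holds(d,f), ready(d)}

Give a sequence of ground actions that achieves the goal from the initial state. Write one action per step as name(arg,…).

1. flip(d)  →  {clear(d), holds(a,a), inpos(d,d), inpos(d,f), ready(d)}
2. push(d,d)  →  {clear(d), holds(a,a), holds(d,d), inpos(d,d), inpos(d,f), ready(d)}
3. push(d,f)  →  {clear(d), holds(a,a), holds(d,d), holds(d,f), inpos(d,d), inpos(d,f), ready(d)}

flip(d); push(d,d); push(d,f)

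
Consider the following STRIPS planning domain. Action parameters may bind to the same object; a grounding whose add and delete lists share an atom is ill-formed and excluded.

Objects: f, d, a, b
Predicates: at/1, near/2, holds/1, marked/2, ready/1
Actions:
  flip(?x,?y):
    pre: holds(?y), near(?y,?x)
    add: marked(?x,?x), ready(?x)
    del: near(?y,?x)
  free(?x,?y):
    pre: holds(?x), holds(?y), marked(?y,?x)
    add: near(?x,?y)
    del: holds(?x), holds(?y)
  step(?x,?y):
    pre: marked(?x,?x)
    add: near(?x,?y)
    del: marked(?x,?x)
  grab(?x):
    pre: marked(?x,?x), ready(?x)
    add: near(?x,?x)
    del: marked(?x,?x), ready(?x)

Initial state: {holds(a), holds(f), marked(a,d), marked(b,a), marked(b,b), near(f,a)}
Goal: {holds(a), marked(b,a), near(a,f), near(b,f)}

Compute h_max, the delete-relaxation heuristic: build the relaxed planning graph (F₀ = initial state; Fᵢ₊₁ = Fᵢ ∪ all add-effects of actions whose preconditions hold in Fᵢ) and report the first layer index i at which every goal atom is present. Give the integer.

F0 = init (6 atoms)
F1 = F0 ∪ {marked(a,a), near(b,a), near(b,b), near(b,d), near(b,f), ready(a)}  (12 atoms)
F2 = F1 ∪ {near(a,a), near(a,b), near(a,d), near(a,f)}  (16 atoms)
goal ⊆ F2  ⇒  h_max = 2

2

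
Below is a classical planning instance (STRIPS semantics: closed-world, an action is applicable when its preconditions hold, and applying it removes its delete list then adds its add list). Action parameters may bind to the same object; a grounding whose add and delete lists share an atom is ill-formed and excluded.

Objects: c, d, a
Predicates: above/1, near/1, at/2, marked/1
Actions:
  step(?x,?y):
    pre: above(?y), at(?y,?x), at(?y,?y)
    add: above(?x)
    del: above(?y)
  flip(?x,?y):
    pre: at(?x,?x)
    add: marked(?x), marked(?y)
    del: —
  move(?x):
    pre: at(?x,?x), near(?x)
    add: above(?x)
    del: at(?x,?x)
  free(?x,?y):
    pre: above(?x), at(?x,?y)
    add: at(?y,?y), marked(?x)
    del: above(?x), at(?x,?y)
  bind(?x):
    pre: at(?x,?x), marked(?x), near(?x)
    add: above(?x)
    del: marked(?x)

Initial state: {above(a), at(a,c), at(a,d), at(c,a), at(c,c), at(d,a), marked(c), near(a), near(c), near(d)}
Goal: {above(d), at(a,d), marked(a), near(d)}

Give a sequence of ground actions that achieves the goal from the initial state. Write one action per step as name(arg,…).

1. flip(c,a)  →  {above(a), at(a,c), at(a,d), at(c,a), at(c,c), at(d,a), marked(a), marked(c), near(a), near(c), near(d)}
2. move(c)  →  {above(a), above(c), at(a,c), at(a,d), at(c,a), at(d,a), marked(a), marked(c), near(a), near(c), near(d)}
3. free(c,a)  →  {above(a), at(a,a), at(a,c), at(a,d), at(d,a), marked(a), marked(c), near(a), near(c), near(d)}
4. step(d,a)  →  {above(d), at(a,a), at(a,c), at(a,d), at(d,a), marked(a), marked(c), near(a), near(c), near(d)}

flip(c,a); move(c); free(c,a); step(d,a)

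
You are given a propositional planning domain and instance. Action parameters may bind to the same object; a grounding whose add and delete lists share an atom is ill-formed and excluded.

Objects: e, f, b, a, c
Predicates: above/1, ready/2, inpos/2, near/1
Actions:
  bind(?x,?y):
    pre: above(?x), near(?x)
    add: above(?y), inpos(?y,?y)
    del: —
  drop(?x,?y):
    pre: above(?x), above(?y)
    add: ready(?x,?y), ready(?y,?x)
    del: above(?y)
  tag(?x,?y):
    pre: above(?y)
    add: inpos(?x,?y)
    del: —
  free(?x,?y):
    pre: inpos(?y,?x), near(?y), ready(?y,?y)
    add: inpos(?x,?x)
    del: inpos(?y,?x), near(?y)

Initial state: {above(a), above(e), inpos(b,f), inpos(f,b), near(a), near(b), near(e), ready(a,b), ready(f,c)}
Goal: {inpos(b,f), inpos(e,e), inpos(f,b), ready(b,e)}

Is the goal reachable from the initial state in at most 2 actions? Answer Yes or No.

No

1. bind(e,e)  →  {above(a), above(e), inpos(b,f), inpos(e,e), inpos(f,b), near(a), near(b), near(e), ready(a,b), ready(f,c)}
2. bind(e,b)  →  {above(a), above(b), above(e), inpos(b,b), inpos(b,f), inpos(e,e), inpos(f,b), near(a), near(b), near(e), ready(a,b), ready(f,c)}
3. drop(e,b)  →  {above(a), above(e), inpos(b,b), inpos(b,f), inpos(e,e), inpos(f,b), near(a), near(b), near(e), ready(a,b), ready(b,e), ready(e,b), ready(f,c)}
optimal plan length = 3; 3 > 2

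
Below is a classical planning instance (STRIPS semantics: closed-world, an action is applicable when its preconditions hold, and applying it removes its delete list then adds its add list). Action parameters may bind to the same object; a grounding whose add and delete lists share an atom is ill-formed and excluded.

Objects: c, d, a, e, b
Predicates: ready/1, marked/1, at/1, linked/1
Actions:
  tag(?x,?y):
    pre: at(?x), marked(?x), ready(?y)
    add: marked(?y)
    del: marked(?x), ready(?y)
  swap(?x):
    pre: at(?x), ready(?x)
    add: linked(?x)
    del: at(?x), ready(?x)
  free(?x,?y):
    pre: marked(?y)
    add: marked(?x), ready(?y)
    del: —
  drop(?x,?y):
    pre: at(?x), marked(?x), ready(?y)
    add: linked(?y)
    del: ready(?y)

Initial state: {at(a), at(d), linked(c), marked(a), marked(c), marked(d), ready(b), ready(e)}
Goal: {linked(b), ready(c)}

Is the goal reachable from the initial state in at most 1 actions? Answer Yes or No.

No

1. free(c,c)  →  {at(a), at(d), linked(c), marked(a), marked(c), marked(d), ready(b), ready(c), ready(e)}
2. drop(d,b)  →  {at(a), at(d), linked(b), linked(c), marked(a), marked(c), marked(d), ready(c), ready(e)}
optimal plan length = 2; 2 > 1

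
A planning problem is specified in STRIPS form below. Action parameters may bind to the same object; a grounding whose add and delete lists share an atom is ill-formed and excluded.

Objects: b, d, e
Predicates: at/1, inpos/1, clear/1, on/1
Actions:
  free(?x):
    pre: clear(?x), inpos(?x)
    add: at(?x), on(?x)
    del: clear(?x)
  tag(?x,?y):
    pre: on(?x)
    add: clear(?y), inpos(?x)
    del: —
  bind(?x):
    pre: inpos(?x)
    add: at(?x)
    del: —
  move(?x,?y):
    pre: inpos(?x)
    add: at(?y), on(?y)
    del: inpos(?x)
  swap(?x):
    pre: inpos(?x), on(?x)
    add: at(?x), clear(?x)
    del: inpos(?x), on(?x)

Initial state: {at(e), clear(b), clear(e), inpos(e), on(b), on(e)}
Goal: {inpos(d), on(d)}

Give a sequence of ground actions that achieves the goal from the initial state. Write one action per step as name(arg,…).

1. move(e,d)  →  {at(d), at(e), clear(b), clear(e), on(b), on(d), on(e)}
2. tag(d,b)  →  {at(d), at(e), clear(b), clear(e), inpos(d), on(b), on(d), on(e)}

move(e,d); tag(d,b)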